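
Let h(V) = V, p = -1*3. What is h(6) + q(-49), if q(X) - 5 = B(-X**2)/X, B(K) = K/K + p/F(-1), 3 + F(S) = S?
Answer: 307/28 ≈ 10.964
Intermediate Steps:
F(S) = -3 + S
p = -3
B(K) = 7/4 (B(K) = K/K - 3/(-3 - 1) = 1 - 3/(-4) = 1 - 3*(-1/4) = 1 + 3/4 = 7/4)
q(X) = 5 + 7/(4*X)
h(6) + q(-49) = 6 + (5 + (7/4)/(-49)) = 6 + (5 + (7/4)*(-1/49)) = 6 + (5 - 1/28) = 6 + 139/28 = 307/28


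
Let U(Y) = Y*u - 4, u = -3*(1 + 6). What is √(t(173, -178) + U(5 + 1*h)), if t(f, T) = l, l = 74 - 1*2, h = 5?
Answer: I*√142 ≈ 11.916*I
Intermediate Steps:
u = -21 (u = -3*7 = -21)
l = 72 (l = 74 - 2 = 72)
U(Y) = -4 - 21*Y (U(Y) = Y*(-21) - 4 = -21*Y - 4 = -4 - 21*Y)
t(f, T) = 72
√(t(173, -178) + U(5 + 1*h)) = √(72 + (-4 - 21*(5 + 1*5))) = √(72 + (-4 - 21*(5 + 5))) = √(72 + (-4 - 21*10)) = √(72 + (-4 - 210)) = √(72 - 214) = √(-142) = I*√142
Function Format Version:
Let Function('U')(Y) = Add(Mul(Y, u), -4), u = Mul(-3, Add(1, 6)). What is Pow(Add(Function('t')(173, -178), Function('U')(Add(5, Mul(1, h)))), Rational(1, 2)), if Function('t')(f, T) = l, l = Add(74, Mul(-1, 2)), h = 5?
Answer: Mul(I, Pow(142, Rational(1, 2))) ≈ Mul(11.916, I)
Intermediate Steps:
u = -21 (u = Mul(-3, 7) = -21)
l = 72 (l = Add(74, -2) = 72)
Function('U')(Y) = Add(-4, Mul(-21, Y)) (Function('U')(Y) = Add(Mul(Y, -21), -4) = Add(Mul(-21, Y), -4) = Add(-4, Mul(-21, Y)))
Function('t')(f, T) = 72
Pow(Add(Function('t')(173, -178), Function('U')(Add(5, Mul(1, h)))), Rational(1, 2)) = Pow(Add(72, Add(-4, Mul(-21, Add(5, Mul(1, 5))))), Rational(1, 2)) = Pow(Add(72, Add(-4, Mul(-21, Add(5, 5)))), Rational(1, 2)) = Pow(Add(72, Add(-4, Mul(-21, 10))), Rational(1, 2)) = Pow(Add(72, Add(-4, -210)), Rational(1, 2)) = Pow(Add(72, -214), Rational(1, 2)) = Pow(-142, Rational(1, 2)) = Mul(I, Pow(142, Rational(1, 2)))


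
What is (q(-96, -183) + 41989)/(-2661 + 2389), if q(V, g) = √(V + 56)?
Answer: -41989/272 - I*√10/136 ≈ -154.37 - 0.023252*I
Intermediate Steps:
q(V, g) = √(56 + V)
(q(-96, -183) + 41989)/(-2661 + 2389) = (√(56 - 96) + 41989)/(-2661 + 2389) = (√(-40) + 41989)/(-272) = (2*I*√10 + 41989)*(-1/272) = (41989 + 2*I*√10)*(-1/272) = -41989/272 - I*√10/136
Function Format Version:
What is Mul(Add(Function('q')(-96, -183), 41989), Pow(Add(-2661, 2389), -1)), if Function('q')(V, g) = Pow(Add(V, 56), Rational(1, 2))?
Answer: Add(Rational(-41989, 272), Mul(Rational(-1, 136), I, Pow(10, Rational(1, 2)))) ≈ Add(-154.37, Mul(-0.023252, I))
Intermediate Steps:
Function('q')(V, g) = Pow(Add(56, V), Rational(1, 2))
Mul(Add(Function('q')(-96, -183), 41989), Pow(Add(-2661, 2389), -1)) = Mul(Add(Pow(Add(56, -96), Rational(1, 2)), 41989), Pow(Add(-2661, 2389), -1)) = Mul(Add(Pow(-40, Rational(1, 2)), 41989), Pow(-272, -1)) = Mul(Add(Mul(2, I, Pow(10, Rational(1, 2))), 41989), Rational(-1, 272)) = Mul(Add(41989, Mul(2, I, Pow(10, Rational(1, 2)))), Rational(-1, 272)) = Add(Rational(-41989, 272), Mul(Rational(-1, 136), I, Pow(10, Rational(1, 2))))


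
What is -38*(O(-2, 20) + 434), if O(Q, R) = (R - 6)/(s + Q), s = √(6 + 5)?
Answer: -16644 - 76*√11 ≈ -16896.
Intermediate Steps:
s = √11 ≈ 3.3166
O(Q, R) = (-6 + R)/(Q + √11) (O(Q, R) = (R - 6)/(√11 + Q) = (-6 + R)/(Q + √11))
-38*(O(-2, 20) + 434) = -38*((-6 + 20)/(-2 + √11) + 434) = -38*(14/(-2 + √11) + 434) = -38*(434 + 14/(-2 + √11)) = -16492 - 532/(-2 + √11)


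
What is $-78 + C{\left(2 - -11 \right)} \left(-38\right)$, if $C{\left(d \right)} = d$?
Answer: $-572$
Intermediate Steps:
$-78 + C{\left(2 - -11 \right)} \left(-38\right) = -78 + \left(2 - -11\right) \left(-38\right) = -78 + \left(2 + 11\right) \left(-38\right) = -78 + 13 \left(-38\right) = -78 - 494 = -572$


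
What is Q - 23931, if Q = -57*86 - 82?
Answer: -28915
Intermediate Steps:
Q = -4984 (Q = -4902 - 82 = -4984)
Q - 23931 = -4984 - 23931 = -28915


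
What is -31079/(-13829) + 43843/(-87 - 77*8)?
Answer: -584456310/9721787 ≈ -60.118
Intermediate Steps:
-31079/(-13829) + 43843/(-87 - 77*8) = -31079*(-1/13829) + 43843/(-87 - 616) = 31079/13829 + 43843/(-703) = 31079/13829 + 43843*(-1/703) = 31079/13829 - 43843/703 = -584456310/9721787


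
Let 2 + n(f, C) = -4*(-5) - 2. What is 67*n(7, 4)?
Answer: 1072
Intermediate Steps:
n(f, C) = 16 (n(f, C) = -2 + (-4*(-5) - 2) = -2 + (20 - 2) = -2 + 18 = 16)
67*n(7, 4) = 67*16 = 1072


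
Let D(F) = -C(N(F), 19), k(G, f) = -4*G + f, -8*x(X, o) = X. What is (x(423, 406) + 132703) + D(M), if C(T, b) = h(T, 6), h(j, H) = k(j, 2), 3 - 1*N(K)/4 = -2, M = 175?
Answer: 1061825/8 ≈ 1.3273e+5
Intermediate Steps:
N(K) = 20 (N(K) = 12 - 4*(-2) = 12 + 8 = 20)
x(X, o) = -X/8
k(G, f) = f - 4*G
h(j, H) = 2 - 4*j
C(T, b) = 2 - 4*T
D(F) = 78 (D(F) = -(2 - 4*20) = -(2 - 80) = -1*(-78) = 78)
(x(423, 406) + 132703) + D(M) = (-1/8*423 + 132703) + 78 = (-423/8 + 132703) + 78 = 1061201/8 + 78 = 1061825/8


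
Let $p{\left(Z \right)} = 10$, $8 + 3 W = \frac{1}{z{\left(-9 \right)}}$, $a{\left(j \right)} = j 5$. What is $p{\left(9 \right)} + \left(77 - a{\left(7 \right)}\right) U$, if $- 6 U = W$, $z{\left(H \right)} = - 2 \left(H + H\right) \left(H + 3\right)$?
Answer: $\frac{18583}{648} \approx 28.677$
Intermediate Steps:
$z{\left(H \right)} = - 4 H \left(3 + H\right)$ ($z{\left(H \right)} = - 2 \cdot 2 H \left(3 + H\right) = - 4 H \left(3 + H\right)$)
$a{\left(j \right)} = 5 j$
$W = - \frac{1729}{648}$ ($W = - \frac{8}{3} + \frac{1}{3 \left(\left(-4\right) \left(-9\right) \left(3 - 9\right)\right)} = - \frac{8}{3} + \frac{1}{3 \left(\left(-4\right) \left(-9\right) \left(-6\right)\right)} = - \frac{8}{3} + \frac{1}{3 \left(-216\right)} = - \frac{8}{3} + \frac{1}{3} \left(- \frac{1}{216}\right) = - \frac{8}{3} - \frac{1}{648} = - \frac{1729}{648} \approx -2.6682$)
$U = \frac{1729}{3888}$ ($U = \left(- \frac{1}{6}\right) \left(- \frac{1729}{648}\right) = \frac{1729}{3888} \approx 0.4447$)
$p{\left(9 \right)} + \left(77 - a{\left(7 \right)}\right) U = 10 + \left(77 - 5 \cdot 7\right) \frac{1729}{3888} = 10 + \left(77 - 35\right) \frac{1729}{3888} = 10 + 42 \cdot \frac{1729}{3888} = 10 + \frac{12103}{648} = \frac{18583}{648}$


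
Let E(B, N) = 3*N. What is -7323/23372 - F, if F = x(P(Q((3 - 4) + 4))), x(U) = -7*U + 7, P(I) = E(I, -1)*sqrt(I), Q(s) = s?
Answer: -170927/23372 - 21*sqrt(3) ≈ -43.686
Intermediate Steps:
P(I) = -3*sqrt(I) (P(I) = (3*(-1))*sqrt(I) = -3*sqrt(I))
x(U) = 7 - 7*U
F = 7 + 21*sqrt(3) (F = 7 - (-21)*sqrt((3 - 4) + 4) = 7 - (-21)*sqrt(-1 + 4) = 7 - (-21)*sqrt(3) = 7 + 21*sqrt(3) ≈ 43.373)
-7323/23372 - F = -7323/23372 - (7 + 21*sqrt(3)) = -7323*1/23372 + (-7 - 21*sqrt(3)) = -7323/23372 + (-7 - 21*sqrt(3)) = -170927/23372 - 21*sqrt(3)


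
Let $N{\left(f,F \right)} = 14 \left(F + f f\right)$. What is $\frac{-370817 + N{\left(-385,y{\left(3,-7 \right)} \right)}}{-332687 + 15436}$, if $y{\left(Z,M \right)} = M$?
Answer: $- \frac{1704235}{317251} \approx -5.3719$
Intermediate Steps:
$N{\left(f,F \right)} = 14 F + 14 f^{2}$ ($N{\left(f,F \right)} = 14 \left(F + f^{2}\right) = 14 F + 14 f^{2}$)
$\frac{-370817 + N{\left(-385,y{\left(3,-7 \right)} \right)}}{-332687 + 15436} = \frac{-370817 + \left(14 \left(-7\right) + 14 \left(-385\right)^{2}\right)}{-332687 + 15436} = \frac{-370817 + \left(-98 + 14 \cdot 148225\right)}{-317251} = \left(-370817 + \left(-98 + 2075150\right)\right) \left(- \frac{1}{317251}\right) = \left(-370817 + 2075052\right) \left(- \frac{1}{317251}\right) = 1704235 \left(- \frac{1}{317251}\right) = - \frac{1704235}{317251}$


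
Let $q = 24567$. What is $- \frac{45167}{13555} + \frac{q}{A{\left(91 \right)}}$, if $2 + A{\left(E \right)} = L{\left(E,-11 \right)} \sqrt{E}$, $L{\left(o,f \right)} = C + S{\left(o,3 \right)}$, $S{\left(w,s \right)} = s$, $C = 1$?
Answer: $\frac{100071481}{3280310} + \frac{8189 \sqrt{91}}{121} \approx 676.11$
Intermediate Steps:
$L{\left(o,f \right)} = 4$ ($L{\left(o,f \right)} = 1 + 3 = 4$)
$A{\left(E \right)} = -2 + 4 \sqrt{E}$
$- \frac{45167}{13555} + \frac{q}{A{\left(91 \right)}} = - \frac{45167}{13555} + \frac{24567}{-2 + 4 \sqrt{91}}$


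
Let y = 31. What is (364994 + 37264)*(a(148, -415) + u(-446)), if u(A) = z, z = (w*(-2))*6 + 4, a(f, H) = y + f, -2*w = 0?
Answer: 73613214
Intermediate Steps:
w = 0 (w = -½*0 = 0)
a(f, H) = 31 + f
z = 4 (z = (0*(-2))*6 + 4 = 0*6 + 4 = 0 + 4 = 4)
u(A) = 4
(364994 + 37264)*(a(148, -415) + u(-446)) = (364994 + 37264)*((31 + 148) + 4) = 402258*(179 + 4) = 402258*183 = 73613214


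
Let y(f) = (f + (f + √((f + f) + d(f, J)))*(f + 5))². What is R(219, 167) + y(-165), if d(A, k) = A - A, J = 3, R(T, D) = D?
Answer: 679827392 - 8395200*I*√330 ≈ 6.7983e+8 - 1.5251e+8*I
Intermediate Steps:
d(A, k) = 0
y(f) = (f + (5 + f)*(f + √2*√f))² (y(f) = (f + (f + √((f + f) + 0))*(f + 5))² = (f + (f + √(2*f + 0))*(5 + f))² = (f + (f + √(2*f))*(5 + f))² = (f + (f + √2*√f)*(5 + f))² = (f + (5 + f)*(f + √2*√f))²)
R(219, 167) + y(-165) = 167 + ((-165)² + 6*(-165) + √2*(-165)^(3/2) + 5*√2*√(-165))² = 167 + (27225 - 990 + √2*(-165*I*√165) + 5*√2*(I*√165))² = 167 + (27225 - 990 - 165*I*√330 + 5*I*√330)² = 167 + (26235 - 160*I*√330)²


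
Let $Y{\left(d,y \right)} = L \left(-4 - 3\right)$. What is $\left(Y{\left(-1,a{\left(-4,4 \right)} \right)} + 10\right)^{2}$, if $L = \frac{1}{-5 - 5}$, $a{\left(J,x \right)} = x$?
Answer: $\frac{11449}{100} \approx 114.49$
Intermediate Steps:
$L = - \frac{1}{10}$ ($L = \frac{1}{-10} = - \frac{1}{10} \approx -0.1$)
$Y{\left(d,y \right)} = \frac{7}{10}$ ($Y{\left(d,y \right)} = - \frac{-4 - 3}{10} = \left(- \frac{1}{10}\right) \left(-7\right) = \frac{7}{10}$)
$\left(Y{\left(-1,a{\left(-4,4 \right)} \right)} + 10\right)^{2} = \left(\frac{7}{10} + 10\right)^{2} = \left(\frac{107}{10}\right)^{2} = \frac{11449}{100}$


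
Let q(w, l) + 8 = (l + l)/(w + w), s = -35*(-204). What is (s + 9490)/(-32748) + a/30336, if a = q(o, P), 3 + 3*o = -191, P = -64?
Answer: -169991575/334597232 ≈ -0.50805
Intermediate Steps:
s = 7140
o = -194/3 (o = -1 + (1/3)*(-191) = -1 - 191/3 = -194/3 ≈ -64.667)
q(w, l) = -8 + l/w (q(w, l) = -8 + (l + l)/(w + w) = -8 + (2*l)/((2*w)) = -8 + (2*l)*(1/(2*w)) = -8 + l/w)
a = -680/97 (a = -8 - 64/(-194/3) = -8 - 64*(-3/194) = -8 + 96/97 = -680/97 ≈ -7.0103)
(s + 9490)/(-32748) + a/30336 = (7140 + 9490)/(-32748) - 680/97/30336 = 16630*(-1/32748) - 680/97*1/30336 = -8315/16374 - 85/367824 = -169991575/334597232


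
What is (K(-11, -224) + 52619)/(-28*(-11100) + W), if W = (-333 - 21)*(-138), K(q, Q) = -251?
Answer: 4364/29971 ≈ 0.14561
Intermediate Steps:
W = 48852 (W = -354*(-138) = 48852)
(K(-11, -224) + 52619)/(-28*(-11100) + W) = (-251 + 52619)/(-28*(-11100) + 48852) = 52368/(310800 + 48852) = 52368/359652 = 52368*(1/359652) = 4364/29971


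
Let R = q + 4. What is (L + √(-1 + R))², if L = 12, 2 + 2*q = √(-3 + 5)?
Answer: (24 + √2*√(4 + √2))²/4 ≈ 186.20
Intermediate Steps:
q = -1 + √2/2 (q = -1 + √(-3 + 5)/2 = -1 + √2/2 ≈ -0.29289)
R = 3 + √2/2 (R = (-1 + √2/2) + 4 = 3 + √2/2 ≈ 3.7071)
(L + √(-1 + R))² = (12 + √(-1 + (3 + √2/2)))² = (12 + √(2 + √2/2))²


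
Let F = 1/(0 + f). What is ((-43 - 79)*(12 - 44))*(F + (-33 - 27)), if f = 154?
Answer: -18034528/77 ≈ -2.3421e+5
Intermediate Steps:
F = 1/154 (F = 1/(0 + 154) = 1/154 ≈ 0.0064935)
((-43 - 79)*(12 - 44))*(F + (-33 - 27)) = ((-43 - 79)*(12 - 44))*(1/154 + (-33 - 27)) = (-122*(-32))*(1/154 - 60) = 3904*(-9239/154) = -18034528/77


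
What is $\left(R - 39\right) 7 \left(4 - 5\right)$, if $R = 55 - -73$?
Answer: $-623$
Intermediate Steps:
$R = 128$ ($R = 55 + 73 = 128$)
$\left(R - 39\right) 7 \left(4 - 5\right) = \left(128 - 39\right) 7 \left(4 - 5\right) = 89 \cdot 7 \left(-1\right) = 89 \left(-7\right) = -623$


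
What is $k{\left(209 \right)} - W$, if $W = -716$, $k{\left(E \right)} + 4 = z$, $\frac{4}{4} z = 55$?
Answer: $767$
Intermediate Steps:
$z = 55$
$k{\left(E \right)} = 51$ ($k{\left(E \right)} = -4 + 55 = 51$)
$k{\left(209 \right)} - W = 51 - -716 = 51 + 716 = 767$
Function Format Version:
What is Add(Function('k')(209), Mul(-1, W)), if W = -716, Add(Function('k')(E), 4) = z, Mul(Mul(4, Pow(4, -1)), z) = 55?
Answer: 767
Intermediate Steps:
z = 55
Function('k')(E) = 51 (Function('k')(E) = Add(-4, 55) = 51)
Add(Function('k')(209), Mul(-1, W)) = Add(51, Mul(-1, -716)) = Add(51, 716) = 767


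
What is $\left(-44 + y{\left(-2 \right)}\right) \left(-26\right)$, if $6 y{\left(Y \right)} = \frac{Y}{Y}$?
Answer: $\frac{3419}{3} \approx 1139.7$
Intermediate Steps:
$y{\left(Y \right)} = \frac{1}{6}$ ($y{\left(Y \right)} = \frac{Y \frac{1}{Y}}{6} = \frac{1}{6} \cdot 1 = \frac{1}{6}$)
$\left(-44 + y{\left(-2 \right)}\right) \left(-26\right) = \left(-44 + \frac{1}{6}\right) \left(-26\right) = \left(- \frac{263}{6}\right) \left(-26\right) = \frac{3419}{3}$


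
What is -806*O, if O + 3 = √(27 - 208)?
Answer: 2418 - 806*I*√181 ≈ 2418.0 - 10844.0*I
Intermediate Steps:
O = -3 + I*√181 (O = -3 + √(27 - 208) = -3 + √(-181) = -3 + I*√181 ≈ -3.0 + 13.454*I)
-806*O = -806*(-3 + I*√181) = 2418 - 806*I*√181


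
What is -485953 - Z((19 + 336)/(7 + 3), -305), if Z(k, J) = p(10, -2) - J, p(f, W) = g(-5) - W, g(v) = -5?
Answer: -486255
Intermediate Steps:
p(f, W) = -5 - W
Z(k, J) = -3 - J (Z(k, J) = (-5 - 1*(-2)) - J = (-5 + 2) - J = -3 - J)
-485953 - Z((19 + 336)/(7 + 3), -305) = -485953 - (-3 - 1*(-305)) = -485953 - (-3 + 305) = -485953 - 1*302 = -485953 - 302 = -486255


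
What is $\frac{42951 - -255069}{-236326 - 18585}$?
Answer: $- \frac{298020}{254911} \approx -1.1691$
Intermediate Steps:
$\frac{42951 - -255069}{-236326 - 18585} = \frac{42951 + 255069}{-254911} = 298020 \left(- \frac{1}{254911}\right) = - \frac{298020}{254911}$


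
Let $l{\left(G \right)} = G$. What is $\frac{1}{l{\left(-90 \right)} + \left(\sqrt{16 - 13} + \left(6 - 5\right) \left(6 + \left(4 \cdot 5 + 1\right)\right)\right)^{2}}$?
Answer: $\frac{107}{67236} - \frac{3 \sqrt{3}}{22412} \approx 0.0013596$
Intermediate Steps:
$\frac{1}{l{\left(-90 \right)} + \left(\sqrt{16 - 13} + \left(6 - 5\right) \left(6 + \left(4 \cdot 5 + 1\right)\right)\right)^{2}} = \frac{1}{-90 + \left(\sqrt{16 - 13} + \left(6 - 5\right) \left(6 + \left(4 \cdot 5 + 1\right)\right)\right)^{2}} = \frac{1}{-90 + \left(\sqrt{3} + 1 \left(6 + \left(20 + 1\right)\right)\right)^{2}} = \frac{1}{-90 + \left(\sqrt{3} + 1 \left(6 + 21\right)\right)^{2}} = \frac{1}{-90 + \left(\sqrt{3} + 1 \cdot 27\right)^{2}} = \frac{1}{-90 + \left(\sqrt{3} + 27\right)^{2}} = \frac{1}{-90 + \left(27 + \sqrt{3}\right)^{2}}$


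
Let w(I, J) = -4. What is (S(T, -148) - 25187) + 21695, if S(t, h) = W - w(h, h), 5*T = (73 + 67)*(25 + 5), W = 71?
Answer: -3417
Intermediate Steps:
T = 840 (T = ((73 + 67)*(25 + 5))/5 = (140*30)/5 = (⅕)*4200 = 840)
S(t, h) = 75 (S(t, h) = 71 - 1*(-4) = 71 + 4 = 75)
(S(T, -148) - 25187) + 21695 = (75 - 25187) + 21695 = -25112 + 21695 = -3417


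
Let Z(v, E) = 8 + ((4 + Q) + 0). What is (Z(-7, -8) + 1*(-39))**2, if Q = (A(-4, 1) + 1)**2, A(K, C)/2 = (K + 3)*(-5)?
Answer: 8836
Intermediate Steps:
A(K, C) = -30 - 10*K (A(K, C) = 2*((K + 3)*(-5)) = 2*((3 + K)*(-5)) = 2*(-15 - 5*K) = -30 - 10*K)
Q = 121 (Q = ((-30 - 10*(-4)) + 1)**2 = ((-30 + 40) + 1)**2 = (10 + 1)**2 = 11**2 = 121)
Z(v, E) = 133 (Z(v, E) = 8 + ((4 + 121) + 0) = 8 + (125 + 0) = 8 + 125 = 133)
(Z(-7, -8) + 1*(-39))**2 = (133 + 1*(-39))**2 = (133 - 39)**2 = 94**2 = 8836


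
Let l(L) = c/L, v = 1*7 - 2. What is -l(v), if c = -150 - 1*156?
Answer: 306/5 ≈ 61.200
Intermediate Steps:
v = 5 (v = 7 - 2 = 5)
c = -306 (c = -150 - 156 = -306)
l(L) = -306/L
-l(v) = -(-306)/5 = -1*(-306/5) = 306/5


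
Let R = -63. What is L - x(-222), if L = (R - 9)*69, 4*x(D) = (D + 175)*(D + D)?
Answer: -10185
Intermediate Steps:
x(D) = D*(175 + D)/2 (x(D) = ((D + 175)*(D + D))/4 = ((175 + D)*(2*D))/4 = (2*D*(175 + D))/4 = D*(175 + D)/2)
L = -4968 (L = (-63 - 9)*69 = -72*69 = -4968)
L - x(-222) = -4968 - (-222)*(175 - 222)/2 = -4968 - (-222)*(-47)/2 = -4968 - 1*5217 = -4968 - 5217 = -10185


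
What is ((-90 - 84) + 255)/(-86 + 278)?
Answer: 27/64 ≈ 0.42188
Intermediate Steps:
((-90 - 84) + 255)/(-86 + 278) = (-174 + 255)/192 = 81*(1/192) = 27/64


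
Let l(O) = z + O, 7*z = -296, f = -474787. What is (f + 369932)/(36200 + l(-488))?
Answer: -733985/249688 ≈ -2.9396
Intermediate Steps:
z = -296/7 (z = (⅐)*(-296) = -296/7 ≈ -42.286)
l(O) = -296/7 + O
(f + 369932)/(36200 + l(-488)) = (-474787 + 369932)/(36200 + (-296/7 - 488)) = -104855/(36200 - 3712/7) = -104855/249688/7 = -104855*7/249688 = -733985/249688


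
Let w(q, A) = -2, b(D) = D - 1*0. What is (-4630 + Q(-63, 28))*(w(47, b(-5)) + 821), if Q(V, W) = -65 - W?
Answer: -3868137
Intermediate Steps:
b(D) = D (b(D) = D + 0 = D)
(-4630 + Q(-63, 28))*(w(47, b(-5)) + 821) = (-4630 + (-65 - 1*28))*(-2 + 821) = (-4630 + (-65 - 28))*819 = (-4630 - 93)*819 = -4723*819 = -3868137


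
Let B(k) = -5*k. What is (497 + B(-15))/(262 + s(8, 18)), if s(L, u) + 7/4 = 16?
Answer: 176/85 ≈ 2.0706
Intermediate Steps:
s(L, u) = 57/4 (s(L, u) = -7/4 + 16 = 57/4)
(497 + B(-15))/(262 + s(8, 18)) = (497 - 5*(-15))/(262 + 57/4) = (497 + 75)/(1105/4) = 572*(4/1105) = 176/85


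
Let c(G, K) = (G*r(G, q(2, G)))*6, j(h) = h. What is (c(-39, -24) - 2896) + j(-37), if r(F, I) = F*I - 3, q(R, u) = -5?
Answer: -47861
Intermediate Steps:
r(F, I) = -3 + F*I
c(G, K) = 6*G*(-3 - 5*G) (c(G, K) = (G*(-3 + G*(-5)))*6 = (G*(-3 - 5*G))*6 = 6*G*(-3 - 5*G))
(c(-39, -24) - 2896) + j(-37) = (6*(-39)*(-3 - 5*(-39)) - 2896) - 37 = (6*(-39)*(-3 + 195) - 2896) - 37 = (6*(-39)*192 - 2896) - 37 = (-44928 - 2896) - 37 = -47824 - 37 = -47861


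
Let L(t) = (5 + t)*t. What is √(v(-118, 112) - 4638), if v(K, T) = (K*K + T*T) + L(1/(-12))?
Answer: √3143461/12 ≈ 147.75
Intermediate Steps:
L(t) = t*(5 + t)
v(K, T) = -59/144 + K² + T² (v(K, T) = (K*K + T*T) + (5 + 1/(-12))/(-12) = (K² + T²) - (5 - 1/12)/12 = (K² + T²) - 1/12*59/12 = (K² + T²) - 59/144 = -59/144 + K² + T²)
√(v(-118, 112) - 4638) = √((-59/144 + (-118)² + 112²) - 4638) = √((-59/144 + 13924 + 12544) - 4638) = √(3811333/144 - 4638) = √(3143461/144) = √3143461/12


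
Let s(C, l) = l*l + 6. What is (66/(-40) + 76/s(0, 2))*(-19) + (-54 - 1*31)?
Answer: -3961/20 ≈ -198.05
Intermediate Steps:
s(C, l) = 6 + l² (s(C, l) = l² + 6 = 6 + l²)
(66/(-40) + 76/s(0, 2))*(-19) + (-54 - 1*31) = (66/(-40) + 76/(6 + 2²))*(-19) + (-54 - 1*31) = (66*(-1/40) + 76/(6 + 4))*(-19) + (-54 - 31) = (-33/20 + 76/10)*(-19) - 85 = (-33/20 + 76*(⅒))*(-19) - 85 = (-33/20 + 38/5)*(-19) - 85 = (119/20)*(-19) - 85 = -2261/20 - 85 = -3961/20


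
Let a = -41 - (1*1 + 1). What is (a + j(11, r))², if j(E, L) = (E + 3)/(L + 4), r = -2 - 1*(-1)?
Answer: 13225/9 ≈ 1469.4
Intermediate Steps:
r = -1 (r = -2 + 1 = -1)
j(E, L) = (3 + E)/(4 + L)
a = -43 (a = -41 - (1 + 1) = -41 - 1*2 = -41 - 2 = -43)
(a + j(11, r))² = (-43 + (3 + 11)/(4 - 1))² = (-43 + 14/3)² = (-115/3)² = 13225/9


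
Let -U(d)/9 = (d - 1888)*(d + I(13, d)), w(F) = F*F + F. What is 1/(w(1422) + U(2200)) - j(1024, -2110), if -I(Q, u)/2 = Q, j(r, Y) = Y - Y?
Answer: -1/4081086 ≈ -2.4503e-7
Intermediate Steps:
j(r, Y) = 0
I(Q, u) = -2*Q
w(F) = F + F**2 (w(F) = F**2 + F = F + F**2)
U(d) = -9*(-1888 + d)*(-26 + d) (U(d) = -9*(d - 1888)*(d - 2*13) = -9*(-1888 + d)*(d - 26) = -9*(-1888 + d)*(-26 + d))
1/(w(1422) + U(2200)) - j(1024, -2110) = 1/(1422*(1 + 1422) + (-441792 - 9*2200**2 + 17226*2200)) - 1*0 = 1/(1422*1423 + (-441792 - 9*4840000 + 37897200)) + 0 = 1/(2023506 + (-441792 - 43560000 + 37897200)) + 0 = 1/(2023506 - 6104592) + 0 = 1/(-4081086) + 0 = -1/4081086 + 0 = -1/4081086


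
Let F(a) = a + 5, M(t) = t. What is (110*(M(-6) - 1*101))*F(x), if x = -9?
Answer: 47080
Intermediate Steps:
F(a) = 5 + a
(110*(M(-6) - 1*101))*F(x) = (110*(-6 - 1*101))*(5 - 9) = (110*(-6 - 101))*(-4) = (110*(-107))*(-4) = -11770*(-4) = 47080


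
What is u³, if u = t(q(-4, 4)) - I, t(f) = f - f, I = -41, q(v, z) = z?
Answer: 68921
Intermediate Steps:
t(f) = 0
u = 41 (u = 0 - 1*(-41) = 0 + 41 = 41)
u³ = 41³ = 68921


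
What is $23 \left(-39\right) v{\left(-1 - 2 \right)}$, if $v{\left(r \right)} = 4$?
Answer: $-3588$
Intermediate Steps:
$23 \left(-39\right) v{\left(-1 - 2 \right)} = 23 \left(-39\right) 4 = \left(-897\right) 4 = -3588$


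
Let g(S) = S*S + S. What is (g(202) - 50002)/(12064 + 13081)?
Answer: -8996/25145 ≈ -0.35777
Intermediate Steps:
g(S) = S + S**2 (g(S) = S**2 + S = S + S**2)
(g(202) - 50002)/(12064 + 13081) = (202*(1 + 202) - 50002)/(12064 + 13081) = (202*203 - 50002)/25145 = (41006 - 50002)*(1/25145) = -8996*1/25145 = -8996/25145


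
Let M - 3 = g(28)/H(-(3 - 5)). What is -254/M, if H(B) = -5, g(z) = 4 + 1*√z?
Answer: -13970/93 - 2540*√7/93 ≈ -222.48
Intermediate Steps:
g(z) = 4 + √z
M = 11/5 - 2*√7/5 (M = 3 + (4 + √28)/(-5) = 3 + (4 + 2*√7)*(-⅕) = 3 + (-⅘ - 2*√7/5) = 11/5 - 2*√7/5 ≈ 1.1417)
-254/M = -254/(11/5 - 2*√7/5)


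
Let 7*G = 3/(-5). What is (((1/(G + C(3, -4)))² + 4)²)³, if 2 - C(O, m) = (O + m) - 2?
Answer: 2921038174677029778976171941361/670411357165926452996079616 ≈ 4357.1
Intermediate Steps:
C(O, m) = 4 - O - m (C(O, m) = 2 - ((O + m) - 2) = 2 - (-2 + O + m) = 2 + (2 - O - m) = 4 - O - m)
G = -3/35 (G = (3/(-5))/7 = (3*(-⅕))/7 = (⅐)*(-⅗) = -3/35 ≈ -0.085714)
(((1/(G + C(3, -4)))² + 4)²)³ = (((1/(-3/35 + (4 - 1*3 - 1*(-4))))² + 4)²)³ = (((1/(-3/35 + (4 - 3 + 4)))² + 4)²)³ = (((1/(-3/35 + 5))² + 4)²)³ = (((1/(172/35))² + 4)²)³ = (((35/172)² + 4)²)³ = ((1225/29584 + 4)²)³ = ((119561/29584)²)³ = (14294832721/875213056)³ = 2921038174677029778976171941361/670411357165926452996079616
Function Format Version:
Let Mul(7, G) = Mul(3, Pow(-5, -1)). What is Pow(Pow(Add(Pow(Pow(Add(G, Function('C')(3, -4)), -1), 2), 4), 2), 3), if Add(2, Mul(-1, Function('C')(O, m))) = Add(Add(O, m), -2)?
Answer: Rational(2921038174677029778976171941361, 670411357165926452996079616) ≈ 4357.1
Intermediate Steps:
Function('C')(O, m) = Add(4, Mul(-1, O), Mul(-1, m)) (Function('C')(O, m) = Add(2, Mul(-1, Add(Add(O, m), -2))) = Add(2, Mul(-1, Add(-2, O, m))) = Add(2, Add(2, Mul(-1, O), Mul(-1, m))) = Add(4, Mul(-1, O), Mul(-1, m)))
G = Rational(-3, 35) (G = Mul(Rational(1, 7), Mul(3, Pow(-5, -1))) = Mul(Rational(1, 7), Mul(3, Rational(-1, 5))) = Mul(Rational(1, 7), Rational(-3, 5)) = Rational(-3, 35) ≈ -0.085714)
Pow(Pow(Add(Pow(Pow(Add(G, Function('C')(3, -4)), -1), 2), 4), 2), 3) = Pow(Pow(Add(Pow(Pow(Add(Rational(-3, 35), Add(4, Mul(-1, 3), Mul(-1, -4))), -1), 2), 4), 2), 3) = Pow(Pow(Add(Pow(Pow(Add(Rational(-3, 35), Add(4, -3, 4)), -1), 2), 4), 2), 3) = Pow(Pow(Add(Pow(Pow(Add(Rational(-3, 35), 5), -1), 2), 4), 2), 3) = Pow(Pow(Add(Pow(Pow(Rational(172, 35), -1), 2), 4), 2), 3) = Pow(Pow(Add(Pow(Rational(35, 172), 2), 4), 2), 3) = Pow(Pow(Add(Rational(1225, 29584), 4), 2), 3) = Pow(Pow(Rational(119561, 29584), 2), 3) = Pow(Rational(14294832721, 875213056), 3) = Rational(2921038174677029778976171941361, 670411357165926452996079616)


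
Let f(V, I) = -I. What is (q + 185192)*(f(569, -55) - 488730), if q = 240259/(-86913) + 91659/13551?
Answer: -35529292093168496150/392586021 ≈ -9.0501e+10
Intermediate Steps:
q = 1570202986/392586021 (q = 240259*(-1/86913) + 91659*(1/13551) = -240259/86913 + 30553/4517 = 1570202986/392586021 ≈ 3.9996)
(q + 185192)*(f(569, -55) - 488730) = (1570202986/392586021 + 185192)*(-1*(-55) - 488730) = 72705360604018*(55 - 488730)/392586021 = (72705360604018/392586021)*(-488675) = -35529292093168496150/392586021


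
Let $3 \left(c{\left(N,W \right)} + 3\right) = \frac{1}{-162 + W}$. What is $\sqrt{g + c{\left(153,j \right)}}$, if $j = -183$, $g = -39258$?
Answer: $\frac{16 i \sqrt{18254065}}{345} \approx 198.14 i$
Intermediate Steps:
$c{\left(N,W \right)} = -3 + \frac{1}{3 \left(-162 + W\right)}$
$\sqrt{g + c{\left(153,j \right)}} = \sqrt{-39258 + \frac{1459 - -1647}{3 \left(-162 - 183\right)}} = \sqrt{-39258 + \frac{1459 + 1647}{3 \left(-345\right)}} = \sqrt{-39258 + \frac{1}{3} \left(- \frac{1}{345}\right) 3106} = \sqrt{-39258 - \frac{3106}{1035}} = \sqrt{- \frac{40635136}{1035}} = \frac{16 i \sqrt{18254065}}{345}$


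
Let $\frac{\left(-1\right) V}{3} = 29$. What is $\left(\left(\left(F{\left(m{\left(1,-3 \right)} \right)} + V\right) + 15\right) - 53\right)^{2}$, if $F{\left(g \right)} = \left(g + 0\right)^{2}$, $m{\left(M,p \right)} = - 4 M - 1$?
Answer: $10000$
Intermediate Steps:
$V = -87$ ($V = \left(-3\right) 29 = -87$)
$m{\left(M,p \right)} = -1 - 4 M$
$F{\left(g \right)} = g^{2}$
$\left(\left(\left(F{\left(m{\left(1,-3 \right)} \right)} + V\right) + 15\right) - 53\right)^{2} = \left(\left(\left(\left(-1 - 4\right)^{2} - 87\right) + 15\right) - 53\right)^{2} = \left(\left(\left(\left(-5\right)^{2} - 87\right) + 15\right) - 53\right)^{2} = \left(\left(\left(25 - 87\right) + 15\right) - 53\right)^{2} = \left(\left(-62 + 15\right) - 53\right)^{2} = \left(-47 - 53\right)^{2} = \left(-100\right)^{2} = 10000$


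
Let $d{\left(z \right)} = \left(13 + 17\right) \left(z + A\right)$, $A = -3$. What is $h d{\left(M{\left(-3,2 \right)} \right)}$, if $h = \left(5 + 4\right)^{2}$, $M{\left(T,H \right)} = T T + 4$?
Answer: $24300$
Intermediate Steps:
$M{\left(T,H \right)} = 4 + T^{2}$ ($M{\left(T,H \right)} = T^{2} + 4 = 4 + T^{2}$)
$h = 81$ ($h = 9^{2} = 81$)
$d{\left(z \right)} = -90 + 30 z$ ($d{\left(z \right)} = \left(13 + 17\right) \left(z - 3\right) = 30 \left(-3 + z\right) = -90 + 30 z$)
$h d{\left(M{\left(-3,2 \right)} \right)} = 81 \left(-90 + 30 \left(4 + \left(-3\right)^{2}\right)\right) = 81 \left(-90 + 30 \left(4 + 9\right)\right) = 81 \left(-90 + 30 \cdot 13\right) = 81 \left(-90 + 390\right) = 81 \cdot 300 = 24300$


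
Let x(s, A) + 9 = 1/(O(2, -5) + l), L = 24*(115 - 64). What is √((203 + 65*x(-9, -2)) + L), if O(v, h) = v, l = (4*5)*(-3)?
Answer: 3*√314302/58 ≈ 28.998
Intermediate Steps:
l = -60 (l = 20*(-3) = -60)
L = 1224 (L = 24*51 = 1224)
x(s, A) = -523/58 (x(s, A) = -9 + 1/(2 - 60) = -9 + 1/(-58) = -9 - 1/58 = -523/58)
√((203 + 65*x(-9, -2)) + L) = √((203 + 65*(-523/58)) + 1224) = √((203 - 33995/58) + 1224) = √(-22221/58 + 1224) = √(48771/58) = 3*√314302/58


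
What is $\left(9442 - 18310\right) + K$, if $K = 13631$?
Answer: $4763$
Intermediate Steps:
$\left(9442 - 18310\right) + K = \left(9442 - 18310\right) + 13631 = -8868 + 13631 = 4763$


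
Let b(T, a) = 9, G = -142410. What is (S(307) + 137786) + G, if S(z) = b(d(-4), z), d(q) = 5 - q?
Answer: -4615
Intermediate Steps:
S(z) = 9
(S(307) + 137786) + G = (9 + 137786) - 142410 = 137795 - 142410 = -4615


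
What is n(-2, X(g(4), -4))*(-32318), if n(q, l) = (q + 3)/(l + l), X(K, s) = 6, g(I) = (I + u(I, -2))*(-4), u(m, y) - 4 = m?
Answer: -16159/6 ≈ -2693.2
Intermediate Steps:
u(m, y) = 4 + m
g(I) = -16 - 8*I (g(I) = (I + (4 + I))*(-4) = (4 + 2*I)*(-4) = -16 - 8*I)
n(q, l) = (3 + q)/(2*l) (n(q, l) = (3 + q)/((2*l)) = (3 + q)*(1/(2*l)) = (3 + q)/(2*l))
n(-2, X(g(4), -4))*(-32318) = ((½)*(3 - 2)/6)*(-32318) = ((½)*(⅙)*1)*(-32318) = (1/12)*(-32318) = -16159/6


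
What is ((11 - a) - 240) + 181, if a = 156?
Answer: -204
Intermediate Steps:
((11 - a) - 240) + 181 = ((11 - 1*156) - 240) + 181 = ((11 - 156) - 240) + 181 = (-145 - 240) + 181 = -385 + 181 = -204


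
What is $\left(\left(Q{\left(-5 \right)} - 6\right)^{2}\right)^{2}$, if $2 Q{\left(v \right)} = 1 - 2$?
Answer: $\frac{28561}{16} \approx 1785.1$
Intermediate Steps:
$Q{\left(v \right)} = - \frac{1}{2}$ ($Q{\left(v \right)} = \frac{1 - 2}{2} = \frac{1}{2} \left(-1\right) = - \frac{1}{2}$)
$\left(\left(Q{\left(-5 \right)} - 6\right)^{2}\right)^{2} = \left(\left(- \frac{1}{2} - 6\right)^{2}\right)^{2} = \left(\left(- \frac{13}{2}\right)^{2}\right)^{2} = \left(\frac{169}{4}\right)^{2} = \frac{28561}{16}$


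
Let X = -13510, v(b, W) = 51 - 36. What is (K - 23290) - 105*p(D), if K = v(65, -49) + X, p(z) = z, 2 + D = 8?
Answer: -37415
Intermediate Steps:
D = 6 (D = -2 + 8 = 6)
v(b, W) = 15
K = -13495 (K = 15 - 13510 = -13495)
(K - 23290) - 105*p(D) = (-13495 - 23290) - 105*6 = -36785 - 630 = -37415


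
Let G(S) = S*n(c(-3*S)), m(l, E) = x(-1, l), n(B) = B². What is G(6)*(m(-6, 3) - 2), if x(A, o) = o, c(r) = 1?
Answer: -48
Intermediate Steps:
m(l, E) = l
G(S) = S (G(S) = S*1² = S*1 = S)
G(6)*(m(-6, 3) - 2) = 6*(-6 - 2) = 6*(-8) = -48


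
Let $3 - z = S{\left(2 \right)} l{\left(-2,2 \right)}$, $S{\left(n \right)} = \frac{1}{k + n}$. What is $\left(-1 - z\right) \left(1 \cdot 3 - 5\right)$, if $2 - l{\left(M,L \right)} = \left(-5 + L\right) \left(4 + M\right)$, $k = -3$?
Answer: $24$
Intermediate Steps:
$l{\left(M,L \right)} = 2 - \left(-5 + L\right) \left(4 + M\right)$
$S{\left(n \right)} = \frac{1}{-3 + n}$
$z = 11$ ($z = 3 - \frac{22 - 8 + 5 \left(-2\right) - 2 \left(-2\right)}{-3 + 2} = 3 - \frac{22 - 8 - 10 + 4}{-1} = 3 - \left(-1\right) 8 = 3 - -8 = 3 + 8 = 11$)
$\left(-1 - z\right) \left(1 \cdot 3 - 5\right) = \left(-1 - 11\right) \left(1 \cdot 3 - 5\right) = \left(-1 - 11\right) \left(3 - 5\right) = \left(-12\right) \left(-2\right) = 24$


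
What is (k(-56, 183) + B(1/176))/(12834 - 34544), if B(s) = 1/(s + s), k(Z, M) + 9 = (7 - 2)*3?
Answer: -47/10855 ≈ -0.0043298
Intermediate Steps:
k(Z, M) = 6 (k(Z, M) = -9 + (7 - 2)*3 = -9 + 5*3 = -9 + 15 = 6)
B(s) = 1/(2*s)
(k(-56, 183) + B(1/176))/(12834 - 34544) = (6 + 1/(2*(1/176)))/(12834 - 34544) = (6 + 1/(2*(1/176)))/(-21710) = (6 + (1/2)*176)*(-1/21710) = (6 + 88)*(-1/21710) = 94*(-1/21710) = -47/10855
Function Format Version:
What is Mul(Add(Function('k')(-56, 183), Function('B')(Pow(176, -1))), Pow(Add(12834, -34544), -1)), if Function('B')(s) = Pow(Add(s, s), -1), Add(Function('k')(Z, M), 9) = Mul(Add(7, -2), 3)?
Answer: Rational(-47, 10855) ≈ -0.0043298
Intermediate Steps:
Function('k')(Z, M) = 6 (Function('k')(Z, M) = Add(-9, Mul(Add(7, -2), 3)) = Add(-9, Mul(5, 3)) = Add(-9, 15) = 6)
Function('B')(s) = Mul(Rational(1, 2), Pow(s, -1)) (Function('B')(s) = Pow(Mul(2, s), -1) = Mul(Rational(1, 2), Pow(s, -1)))
Mul(Add(Function('k')(-56, 183), Function('B')(Pow(176, -1))), Pow(Add(12834, -34544), -1)) = Mul(Add(6, Mul(Rational(1, 2), Pow(Pow(176, -1), -1))), Pow(Add(12834, -34544), -1)) = Mul(Add(6, Mul(Rational(1, 2), Pow(Rational(1, 176), -1))), Pow(-21710, -1)) = Mul(Add(6, Mul(Rational(1, 2), 176)), Rational(-1, 21710)) = Mul(Add(6, 88), Rational(-1, 21710)) = Mul(94, Rational(-1, 21710)) = Rational(-47, 10855)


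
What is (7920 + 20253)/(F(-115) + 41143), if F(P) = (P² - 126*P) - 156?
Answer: 28173/68702 ≈ 0.41008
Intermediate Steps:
F(P) = -156 + P² - 126*P
(7920 + 20253)/(F(-115) + 41143) = (7920 + 20253)/((-156 + (-115)² - 126*(-115)) + 41143) = 28173/((-156 + 13225 + 14490) + 41143) = 28173/(27559 + 41143) = 28173/68702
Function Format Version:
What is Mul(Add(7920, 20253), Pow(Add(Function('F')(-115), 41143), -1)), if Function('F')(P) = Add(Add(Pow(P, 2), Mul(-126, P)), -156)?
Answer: Rational(28173, 68702) ≈ 0.41008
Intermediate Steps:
Function('F')(P) = Add(-156, Pow(P, 2), Mul(-126, P))
Mul(Add(7920, 20253), Pow(Add(Function('F')(-115), 41143), -1)) = Mul(Add(7920, 20253), Pow(Add(Add(-156, Pow(-115, 2), Mul(-126, -115)), 41143), -1)) = Mul(28173, Pow(Add(Add(-156, 13225, 14490), 41143), -1)) = Mul(28173, Pow(Add(27559, 41143), -1)) = Mul(28173, Pow(68702, -1)) = Mul(28173, Rational(1, 68702)) = Rational(28173, 68702)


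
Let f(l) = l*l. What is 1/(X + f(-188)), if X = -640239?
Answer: -1/604895 ≈ -1.6532e-6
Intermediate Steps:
f(l) = l²
1/(X + f(-188)) = 1/(-640239 + (-188)²) = 1/(-640239 + 35344) = 1/(-604895) = -1/604895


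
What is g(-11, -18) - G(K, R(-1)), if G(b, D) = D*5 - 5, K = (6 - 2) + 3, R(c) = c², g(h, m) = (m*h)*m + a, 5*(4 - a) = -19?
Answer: -17781/5 ≈ -3556.2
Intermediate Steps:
a = 39/5 (a = 4 - ⅕*(-19) = 4 + 19/5 = 39/5 ≈ 7.8000)
g(h, m) = 39/5 + h*m² (g(h, m) = (m*h)*m + 39/5 = (h*m)*m + 39/5 = h*m² + 39/5 = 39/5 + h*m²)
K = 7 (K = 4 + 3 = 7)
G(b, D) = -5 + 5*D (G(b, D) = 5*D - 5 = -5 + 5*D)
g(-11, -18) - G(K, R(-1)) = (39/5 - 11*(-18)²) - (-5 + 5*(-1)²) = (39/5 - 11*324) - (-5 + 5*1) = (39/5 - 3564) - (-5 + 5) = -17781/5 - 1*0 = -17781/5 + 0 = -17781/5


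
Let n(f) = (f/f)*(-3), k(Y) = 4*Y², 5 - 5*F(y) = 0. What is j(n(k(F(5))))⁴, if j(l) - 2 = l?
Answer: 1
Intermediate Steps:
F(y) = 1 (F(y) = 1 - ⅕*0 = 1 + 0 = 1)
n(f) = -3 (n(f) = 1*(-3) = -3)
j(l) = 2 + l
j(n(k(F(5))))⁴ = (2 - 3)⁴ = (-1)⁴ = 1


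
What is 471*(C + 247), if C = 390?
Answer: 300027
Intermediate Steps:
471*(C + 247) = 471*(390 + 247) = 471*637 = 300027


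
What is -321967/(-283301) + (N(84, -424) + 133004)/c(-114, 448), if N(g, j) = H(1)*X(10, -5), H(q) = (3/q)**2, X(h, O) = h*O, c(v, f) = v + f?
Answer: 18830108866/47311267 ≈ 398.00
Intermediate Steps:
c(v, f) = f + v
X(h, O) = O*h
H(q) = 9/q**2
N(g, j) = -450 (N(g, j) = (9/1**2)*(-5*10) = (9*1)*(-50) = 9*(-50) = -450)
-321967/(-283301) + (N(84, -424) + 133004)/c(-114, 448) = -321967/(-283301) + (-450 + 133004)/(448 - 114) = -321967*(-1/283301) + 132554/334 = 321967/283301 + 132554*(1/334) = 321967/283301 + 66277/167 = 18830108866/47311267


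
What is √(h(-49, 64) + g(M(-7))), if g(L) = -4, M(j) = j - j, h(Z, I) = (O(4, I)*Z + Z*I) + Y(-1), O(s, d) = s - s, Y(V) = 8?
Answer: 6*I*√87 ≈ 55.964*I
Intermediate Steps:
O(s, d) = 0
h(Z, I) = 8 + I*Z (h(Z, I) = (0*Z + Z*I) + 8 = (0 + I*Z) + 8 = I*Z + 8 = 8 + I*Z)
M(j) = 0
√(h(-49, 64) + g(M(-7))) = √((8 + 64*(-49)) - 4) = √((8 - 3136) - 4) = √(-3128 - 4) = √(-3132) = 6*I*√87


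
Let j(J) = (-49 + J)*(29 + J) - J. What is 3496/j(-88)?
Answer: 3496/8171 ≈ 0.42785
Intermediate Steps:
j(J) = -J + (-49 + J)*(29 + J)
3496/j(-88) = 3496/(-1421 + (-88)² - 21*(-88)) = 3496/(-1421 + 7744 + 1848) = 3496/8171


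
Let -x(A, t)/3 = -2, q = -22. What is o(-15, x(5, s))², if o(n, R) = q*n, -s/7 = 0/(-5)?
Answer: 108900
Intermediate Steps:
s = 0 (s = -0/(-5) = -0*(-1)/5 = -7*0 = 0)
x(A, t) = 6 (x(A, t) = -3*(-2) = 6)
o(n, R) = -22*n
o(-15, x(5, s))² = (-22*(-15))² = 330² = 108900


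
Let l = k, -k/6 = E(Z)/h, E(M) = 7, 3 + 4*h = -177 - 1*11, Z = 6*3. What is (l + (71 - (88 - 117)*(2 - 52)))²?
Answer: 69285294841/36481 ≈ 1.8992e+6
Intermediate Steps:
Z = 18
h = -191/4 (h = -¾ + (-177 - 1*11)/4 = -¾ + (-177 - 11)/4 = -¾ + (¼)*(-188) = -¾ - 47 = -191/4 ≈ -47.750)
k = 168/191 (k = -42/(-191/4) = -42*(-4)/191 = -6*(-28/191) = 168/191 ≈ 0.87958)
l = 168/191 ≈ 0.87958
(l + (71 - (88 - 117)*(2 - 52)))² = (168/191 + (71 - (88 - 117)*(2 - 52)))² = (168/191 + (71 - (-29)*(-50)))² = (168/191 + (71 - 1*1450))² = (168/191 + (71 - 1450))² = (168/191 - 1379)² = (-263221/191)² = 69285294841/36481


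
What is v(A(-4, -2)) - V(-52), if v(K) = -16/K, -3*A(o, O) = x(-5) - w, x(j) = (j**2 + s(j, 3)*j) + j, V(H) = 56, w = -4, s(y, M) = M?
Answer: -152/3 ≈ -50.667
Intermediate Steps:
x(j) = j**2 + 4*j (x(j) = (j**2 + 3*j) + j = j**2 + 4*j)
A(o, O) = -3 (A(o, O) = -(-5*(4 - 5) - 1*(-4))/3 = -(-5*(-1) + 4)/3 = -(5 + 4)/3 = -1/3*9 = -3)
v(A(-4, -2)) - V(-52) = -16/(-3) - 1*56 = -16*(-1/3) - 56 = 16/3 - 56 = -152/3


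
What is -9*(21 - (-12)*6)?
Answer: -837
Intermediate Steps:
-9*(21 - (-12)*6) = -9*(21 - 4*(-18)) = -9*(21 + 72) = -9*93 = -837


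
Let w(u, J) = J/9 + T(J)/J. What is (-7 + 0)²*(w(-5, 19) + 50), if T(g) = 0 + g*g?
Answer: 31360/9 ≈ 3484.4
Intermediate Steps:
T(g) = g² (T(g) = 0 + g² = g²)
w(u, J) = 10*J/9 (w(u, J) = J/9 + J²/J = J*(⅑) + J = J/9 + J = 10*J/9)
(-7 + 0)²*(w(-5, 19) + 50) = (-7 + 0)²*((10/9)*19 + 50) = (-7)²*(190/9 + 50) = 49*(640/9) = 31360/9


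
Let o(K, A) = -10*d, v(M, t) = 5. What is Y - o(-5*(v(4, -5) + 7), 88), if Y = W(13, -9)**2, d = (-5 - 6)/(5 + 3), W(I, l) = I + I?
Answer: 2649/4 ≈ 662.25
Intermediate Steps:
W(I, l) = 2*I
d = -11/8 ≈ -1.3750
o(K, A) = 55/4 (o(K, A) = -10*(-11/8) = 55/4)
Y = 676 (Y = (2*13)**2 = 26**2 = 676)
Y - o(-5*(v(4, -5) + 7), 88) = 676 - 1*55/4 = 676 - 55/4 = 2649/4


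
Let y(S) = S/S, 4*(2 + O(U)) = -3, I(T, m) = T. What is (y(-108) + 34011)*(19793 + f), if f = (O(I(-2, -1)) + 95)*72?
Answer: 899107220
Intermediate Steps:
O(U) = -11/4 (O(U) = -2 + (1/4)*(-3) = -2 - 3/4 = -11/4)
y(S) = 1
f = 6642 (f = (-11/4 + 95)*72 = (369/4)*72 = 6642)
(y(-108) + 34011)*(19793 + f) = (1 + 34011)*(19793 + 6642) = 34012*26435 = 899107220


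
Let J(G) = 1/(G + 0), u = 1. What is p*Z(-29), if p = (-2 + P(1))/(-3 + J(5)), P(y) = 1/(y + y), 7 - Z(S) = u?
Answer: 45/14 ≈ 3.2143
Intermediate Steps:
Z(S) = 6 (Z(S) = 7 - 1*1 = 7 - 1 = 6)
P(y) = 1/(2*y)
J(G) = 1/G
p = 15/28 (p = (-2 + (½)/1)/(-3 + 1/5) = (-2 + (½)*1)/(-3 + ⅕) = (-2 + ½)/(-14/5) = -3/2*(-5/14) = 15/28 ≈ 0.53571)
p*Z(-29) = (15/28)*6 = 45/14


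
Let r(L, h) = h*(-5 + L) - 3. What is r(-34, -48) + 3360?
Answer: 5229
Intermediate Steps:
r(L, h) = -3 + h*(-5 + L)
r(-34, -48) + 3360 = (-3 - 5*(-48) - 34*(-48)) + 3360 = (-3 + 240 + 1632) + 3360 = 1869 + 3360 = 5229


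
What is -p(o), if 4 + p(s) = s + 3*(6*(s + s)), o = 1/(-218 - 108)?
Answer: 1341/326 ≈ 4.1135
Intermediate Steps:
o = -1/326 (o = 1/(-326) = -1/326 ≈ -0.0030675)
p(s) = -4 + 37*s (p(s) = -4 + (s + 3*(6*(s + s))) = -4 + (s + 3*(6*(2*s))) = -4 + (s + 3*(12*s)) = -4 + (s + 36*s) = -4 + 37*s)
-p(o) = -(-4 + 37*(-1/326)) = -(-4 - 37/326) = -1*(-1341/326) = 1341/326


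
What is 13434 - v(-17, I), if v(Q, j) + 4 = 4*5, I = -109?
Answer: 13418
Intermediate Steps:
v(Q, j) = 16 (v(Q, j) = -4 + 4*5 = -4 + 20 = 16)
13434 - v(-17, I) = 13434 - 1*16 = 13434 - 16 = 13418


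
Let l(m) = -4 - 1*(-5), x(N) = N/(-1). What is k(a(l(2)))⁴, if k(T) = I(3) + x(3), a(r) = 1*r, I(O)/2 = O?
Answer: 81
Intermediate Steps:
x(N) = -N (x(N) = N*(-1) = -N)
I(O) = 2*O
l(m) = 1 (l(m) = -4 + 5 = 1)
a(r) = r
k(T) = 3 (k(T) = 2*3 - 1*3 = 6 - 3 = 3)
k(a(l(2)))⁴ = 3⁴ = 81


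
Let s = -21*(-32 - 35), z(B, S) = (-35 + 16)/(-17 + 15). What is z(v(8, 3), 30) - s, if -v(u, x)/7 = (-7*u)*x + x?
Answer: -2795/2 ≈ -1397.5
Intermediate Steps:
v(u, x) = -7*x + 49*u*x (v(u, x) = -7*((-7*u)*x + x) = -7*(-7*u*x + x) = -7*(x - 7*u*x) = -7*x + 49*u*x)
z(B, S) = 19/2 (z(B, S) = -19/(-2) = -19*(-½) = 19/2)
s = 1407 (s = -21*(-67) = 1407)
z(v(8, 3), 30) - s = 19/2 - 1*1407 = 19/2 - 1407 = -2795/2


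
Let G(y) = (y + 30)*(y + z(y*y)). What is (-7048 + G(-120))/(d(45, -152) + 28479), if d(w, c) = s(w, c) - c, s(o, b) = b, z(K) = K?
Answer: -1292248/28479 ≈ -45.375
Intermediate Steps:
d(w, c) = 0 (d(w, c) = c - c = 0)
G(y) = (30 + y)*(y + y²) (G(y) = (y + 30)*(y + y*y) = (30 + y)*(y + y²))
(-7048 + G(-120))/(d(45, -152) + 28479) = (-7048 - 120*(30 + (-120)² + 31*(-120)))/(0 + 28479) = (-7048 - 120*(30 + 14400 - 3720))/28479 = (-7048 - 120*10710)*(1/28479) = (-7048 - 1285200)*(1/28479) = -1292248*1/28479 = -1292248/28479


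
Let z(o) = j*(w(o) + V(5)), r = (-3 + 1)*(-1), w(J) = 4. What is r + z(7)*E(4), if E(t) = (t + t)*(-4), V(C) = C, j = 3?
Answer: -862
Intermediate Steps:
E(t) = -8*t (E(t) = (2*t)*(-4) = -8*t)
r = 2 (r = -2*(-1) = 2)
z(o) = 27 (z(o) = 3*(4 + 5) = 3*9 = 27)
r + z(7)*E(4) = 2 + 27*(-8*4) = 2 + 27*(-32) = 2 - 864 = -862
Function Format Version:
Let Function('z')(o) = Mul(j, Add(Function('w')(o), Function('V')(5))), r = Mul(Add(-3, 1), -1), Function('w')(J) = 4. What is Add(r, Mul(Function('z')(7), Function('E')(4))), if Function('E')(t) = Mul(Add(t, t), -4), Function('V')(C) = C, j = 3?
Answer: -862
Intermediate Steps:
Function('E')(t) = Mul(-8, t) (Function('E')(t) = Mul(Mul(2, t), -4) = Mul(-8, t))
r = 2 (r = Mul(-2, -1) = 2)
Function('z')(o) = 27 (Function('z')(o) = Mul(3, Add(4, 5)) = Mul(3, 9) = 27)
Add(r, Mul(Function('z')(7), Function('E')(4))) = Add(2, Mul(27, Mul(-8, 4))) = Add(2, Mul(27, -32)) = Add(2, -864) = -862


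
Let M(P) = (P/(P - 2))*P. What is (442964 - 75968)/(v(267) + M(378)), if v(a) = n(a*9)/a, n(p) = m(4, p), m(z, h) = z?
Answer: 9210865608/9537883 ≈ 965.71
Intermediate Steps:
n(p) = 4
v(a) = 4/a
M(P) = P²/(-2 + P) (M(P) = (P/(-2 + P))*P = P²/(-2 + P))
(442964 - 75968)/(v(267) + M(378)) = (442964 - 75968)/(4/267 + 378²/(-2 + 378)) = 366996/(4*(1/267) + 142884/376) = 366996/(4/267 + 142884*(1/376)) = 366996/(4/267 + 35721/94) = 366996/(9537883/25098) = 366996*(25098/9537883) = 9210865608/9537883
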